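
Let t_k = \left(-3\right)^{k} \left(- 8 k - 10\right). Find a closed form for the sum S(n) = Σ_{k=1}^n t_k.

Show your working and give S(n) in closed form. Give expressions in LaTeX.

S(n) = - 6 \left(-3\right)^{n} n - 9 \left(-3\right)^{n} + 9

The ratio is 3*(-4*k - 9)/(4*k + 5).
So A=-3 and B=1, with C=k + 5/4.
Set up (-3)·f(k+1) − (1)·f(k) − (k + 5/4) = 0.
deg f ≤ 1 (via 0,0,1).
Coefficient equations give f(k) = -(2*k + 1)/8.
Certificate R = B(k−1)f/C = -(2*k + 1)/(2*(4*k + 5)) gives s_k = (-3)**k*(2*k + 1).
Check: Δs_k = (-3)**k*(-8*k - 10). ✓
Evaluate: s_(n+1) = (-3)**(n + 1)*(2*n + 3); subtract s_(1) = -9 ⇒ S(n) = -6*(-3)**n*n - 9*(-3)**n + 9.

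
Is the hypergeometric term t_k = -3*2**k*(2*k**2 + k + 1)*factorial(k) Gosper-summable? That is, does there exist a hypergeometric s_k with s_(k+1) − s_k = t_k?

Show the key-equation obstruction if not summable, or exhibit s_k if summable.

Yes. s_k = -3*2**k*(k - 1)*factorial(k).

Step 1: r(k) = 2*(k + 1)*(k + 2*(k + 1)**2 + 2)/(2*k**2 + k + 1).
Take A(k)=2*k + 2, B(k)=1, C(k)=k**2 + k/2 + 1/2.
f must satisfy (2*k + 2)·f(k+1) − (1)·f(k) = k**2 + k/2 + 1/2.
From deg A=1, deg B=0, deg C=2: d=1.
A polynomial solution: f(k) = (k - 1)/2.
Get s_k = R·t_k = -3*2**k*(k - 1)*factorial(k) with R(k) = B(k−1)f(k)/C(k) = (k - 1)/(2*k**2 + k + 1).
Δs = -3*2**k*(2*k**2 + k + 1)*factorial(k), as required.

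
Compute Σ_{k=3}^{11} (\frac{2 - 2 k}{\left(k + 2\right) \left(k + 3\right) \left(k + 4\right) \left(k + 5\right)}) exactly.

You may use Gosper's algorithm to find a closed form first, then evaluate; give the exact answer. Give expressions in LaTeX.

Σ = -3/280

The ratio is k*(k + 2)/((k - 1)*(k + 6)).
A = k + 2, B = k + 6, C = k - 1.
Set up (k + 2)·f(k+1) − (k + 5)·f(k) − (k - 1) = 0.
Degrees (1,1,1) ⇒ d ≤ 3.
Solve for f: f(k) = -k/2 (degree 1 ≤ 3).
Then R = B(k−1)f/C = -k*(k + 5)/(2*(k - 1)), so s_k = R(k)·t_k = k/((k + 2)*(k + 3)*(k + 4)).
Δs = 2*(1 - k)/(k**4 + 14*k**3 + 71*k**2 + 154*k + 120), as required.
Σ_(k=3)^(11) t_k = s_(12) − s_(3) = 1/280 − (1/70) = -3/280.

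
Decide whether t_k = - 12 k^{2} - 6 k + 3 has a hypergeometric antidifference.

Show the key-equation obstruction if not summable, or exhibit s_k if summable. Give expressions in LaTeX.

Yes. s_k = k \left(- 4 k^{2} + 3 k + 4\right).

Ratio r(k) = (4*k**2 + 10*k + 5)/(4*k**2 + 2*k - 1).
Normal form (A,B,C) = (1, 1, k**2 + k/2 - 1/4).
Set up (1)·f(k+1) − (1)·f(k) − (k**2 + k/2 - 1/4) = 0.
deg f ≤ 3 (via 0,0,2).
Coefficient equations give f(k) = k*(4*k**2 - 3*k - 4)/12.
Certificate R = B(k−1)f/C = k*(4*k**2 - 3*k - 4)/(3*(4*k**2 + 2*k - 1)) gives s_k = k*(-4*k**2 + 3*k + 4).
Check: Δs_k = -12*k**2 - 6*k + 3. ✓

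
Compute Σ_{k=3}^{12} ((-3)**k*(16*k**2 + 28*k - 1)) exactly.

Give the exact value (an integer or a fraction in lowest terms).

Σ = 1092110310

Step 1: r(k) = 3*(-16*k**2 - 60*k - 43)/(16*k**2 + 28*k - 1).
Normal form (A,B,C) = (-3, 1, k**2 + 7*k/4 - 1/16).
f must satisfy (-3)·f(k+1) − (1)·f(k) = k**2 + 7*k/4 - 1/16.
Bound: deg f ≤ 2.
Solve for f: f(k) = -(4*k**2 + k - 4)/16 (degree 2 ≤ 2).
Certificate R = B(k−1)f/C = -(4*k**2 + k - 4)/(16*k**2 + 28*k - 1) gives s_k = (-3)**k*(-4*k**2 - k + 4).
s_(k+1) − s_k = (-3)**k*(16*k**2 + 28*k - 1) = t_k.
Telescoping: Σ = s_(13) − s_(3) = 1092111255 − (945) = 1092110310.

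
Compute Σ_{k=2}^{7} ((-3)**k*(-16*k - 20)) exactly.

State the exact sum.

t_(k+1)/t_k = 3*(-4*k - 9)/(4*k + 5).
So A=-3 and B=1, with C=k + 5/4.
Set up (-3)·f(k+1) − (1)·f(k) − (k + 5/4) = 0.
deg f ≤ 1 (via 0,0,1).
Coefficient equations give f(k) = -(2*k + 1)/8.
R(k) = B(k−1)·f(k)/C(k) = -(2*k + 1)/(2*(4*k + 5)); s_k = R·t_k = (-3)**k*(4*k + 2).
Δs = (-3)**k*(-16*k - 20), as required.
Telescoping: Σ = s_(8) − s_(2) = 223074 − (90) = 222984.

Σ = 222984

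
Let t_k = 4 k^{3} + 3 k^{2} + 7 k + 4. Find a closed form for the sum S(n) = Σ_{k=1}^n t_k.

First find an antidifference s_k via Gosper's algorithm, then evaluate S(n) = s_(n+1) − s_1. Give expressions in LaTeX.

Ratio r(k) = (4*k**3 + 15*k**2 + 25*k + 18)/(4*k**3 + 3*k**2 + 7*k + 4).
A = 1, B = 1, C = k**3 + 3*k**2/4 + 7*k/4 + 1.
Solve (1)·f(k+1) − (1)·f(k) = k**3 + 3*k**2/4 + 7*k/4 + 1.
deg f ≤ 4 (via 0,0,3).
Solve for f: f(k) = k*(k**3 - k**2 + 3*k + 1)/4 (degree 4 ≤ 4).
R(k) = B(k−1)·f(k)/C(k) = k*(k**3 - k**2 + 3*k + 1)/(4*k**3 + 3*k**2 + 7*k + 4); s_k = R·t_k = k*(k**3 - k**2 + 3*k + 1).
Check: Δs_k = 4*k**3 + 3*k**2 + 7*k + 4. ✓
s_(n+1) = n**4 + 3*n**3 + 6*n**2 + 8*n + 4 and s_(1) = 4, so S(n) = n*(n**3 + 3*n**2 + 6*n + 8).

S(n) = n \left(n^{3} + 3 n^{2} + 6 n + 8\right)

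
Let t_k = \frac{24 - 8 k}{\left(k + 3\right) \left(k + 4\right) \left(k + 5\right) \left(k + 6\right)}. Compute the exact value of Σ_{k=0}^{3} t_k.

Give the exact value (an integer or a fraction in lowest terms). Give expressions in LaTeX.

Compute t_(k+1)/t_k: get (k - 2)*(k + 3)/((k - 3)*(k + 7)).
So A=k + 3 and B=k + 7, with C=k - 3.
f must satisfy (k + 3)·f(k+1) − (k + 6)·f(k) = k - 3.
Degrees (1,1,1) ⇒ d ≤ 3.
Match coefficients ⇒ f(k) = -k*(k**2 + 12*k + 107)/120.
So s_k = (B(k−1)f/C)·t_k = (-k*(k + 6)*(k**2 + 12*k + 107)/(120*(k - 3)))·t_k = k*(k**2 + 12*k + 107)/(15*(k + 3)*(k + 4)*(k + 5)).
Δs = 8*(3 - k)/(k**4 + 18*k**3 + 119*k**2 + 342*k + 360), as required.
Telescoping: Σ = s_(4) − s_(0) = 19/210 − (0) = 19/210.

Σ = 19/210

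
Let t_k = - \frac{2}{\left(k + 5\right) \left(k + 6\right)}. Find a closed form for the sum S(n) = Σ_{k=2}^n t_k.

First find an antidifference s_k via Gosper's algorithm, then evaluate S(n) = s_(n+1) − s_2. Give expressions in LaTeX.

Step 1: r(k) = (k + 5)/(k + 7).
So A=k + 5 and B=k + 7, with C=1.
Key eq: (k + 5)·f(k+1) = (k + 6)·f(k) + (1).
deg f ≤ 1 (via 1,1,0).
Solve for f: f(k) = k/5 (degree 1 ≤ 1).
Then R = B(k−1)f/C = k*(k + 6)/5, so s_k = R(k)·t_k = -2*k/(5*k + 25).
Verify: -2/(k**2 + 11*k + 30) matches t_k.
Σ_(k=2)^n t_k = s_(n+1) − s_(2) = (2*(-n - 1)/(5*(n + 6))) − (-4/35), i.e. 2*(1 - n)/(7*(n + 6)).

S(n) = \frac{2 \left(1 - n\right)}{7 \left(n + 6\right)}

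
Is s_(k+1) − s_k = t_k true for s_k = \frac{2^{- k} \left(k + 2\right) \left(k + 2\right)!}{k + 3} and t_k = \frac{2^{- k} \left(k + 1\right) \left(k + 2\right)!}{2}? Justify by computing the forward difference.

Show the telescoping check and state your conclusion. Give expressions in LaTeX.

Invalid: residual - \frac{2^{- k} \left(k^{2} + 4 k + 1\right) \left(k + 2\right)!}{2 \left(k + 3\right) \left(k + 4\right)} ≠ 0.

s_(k+1) = (k + 3)*factorial(k + 3)/(2*2**k*(k + 4))
s_(k+1) − s_k = (k**3 + 7*k**2 + 15*k + 11)*factorial(k + 2)/(2*2**k*(k + 3)*(k + 4))
(s_(k+1) − s_k) − t_k = -(k**2 + 4*k + 1)*factorial(k + 2)/(2*2**k*(k + 3)*(k + 4))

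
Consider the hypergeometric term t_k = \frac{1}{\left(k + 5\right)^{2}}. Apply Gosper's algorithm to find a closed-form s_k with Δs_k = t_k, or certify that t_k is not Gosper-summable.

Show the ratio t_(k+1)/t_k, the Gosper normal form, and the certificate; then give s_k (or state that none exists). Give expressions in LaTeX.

none (Gosper's algorithm certifies no s_k)

Step 1: r(k) = (k + 5)**2/(k + 6)**2.
So A=k**2 + 10*k + 25 and B=k**2 + 12*k + 36, with C=1.
Set up (k**2 + 10*k + 25)·f(k+1) − (k**2 + 10*k + 25)·f(k) − (1) = 0.
Bound: deg f ≤ 0.
Put f(k) = c0: A·f(k+1) − B(k−1)·f(k) − C = -1; need -1 = 0 — inconsistent ⇒ no f, not summable.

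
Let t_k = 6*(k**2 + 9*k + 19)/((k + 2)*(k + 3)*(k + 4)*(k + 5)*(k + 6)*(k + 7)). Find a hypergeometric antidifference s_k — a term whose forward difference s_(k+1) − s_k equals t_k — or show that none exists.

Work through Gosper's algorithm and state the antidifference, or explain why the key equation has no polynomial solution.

Step 1: r(k) = (k + 2)*(9*k + (k + 1)**2 + 28)/((k + 8)*(k**2 + 9*k + 19)).
Take A(k)=k + 2, B(k)=k + 8, C(k)=k**2 + 9*k + 19.
Key eq: (k + 2)·f(k+1) = (k + 7)·f(k) + (k**2 + 9*k + 19).
d = 5 from the (1,1,2) case.
Coefficient equations give f(k) = k*(k + 3)*(k + 5)*(k**2 + 12*k + 44)/144.
R(k) = B(k−1)·f(k)/C(k) = k*(k + 3)*(k + 5)*(k + 7)*(k**2 + 12*k + 44)/(144*(k**2 + 9*k + 19)); s_k = R·t_k = k*(k**2 + 12*k + 44)/(24*(k**3 + 12*k**2 + 44*k + 48)).
Check: Δs_k = 6*(k**2 + 9*k + 19)/(k**6 + 27*k**5 + 295*k**4 + 1665*k**3 + 5104*k**2 + 8028*k + 5040). ✓

s_k = k*(k**2 + 12*k + 44)/(24*(k**3 + 12*k**2 + 44*k + 48))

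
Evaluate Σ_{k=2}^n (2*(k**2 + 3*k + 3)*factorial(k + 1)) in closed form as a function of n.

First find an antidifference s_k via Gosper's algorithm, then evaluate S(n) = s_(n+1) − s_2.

Step 1: r(k) = (k + 2)*(3*k + (k + 1)**2 + 6)/(k**2 + 3*k + 3).
A = k + 2, B = 1, C = k**2 + 3*k + 3.
Key eq: (k + 2)·f(k+1) = (1)·f(k) + (k**2 + 3*k + 3).
Bound: deg f ≤ 1.
Match coefficients ⇒ f(k) = k + 1.
Get s_k = R·t_k = 2*(k + 1)*factorial(k + 1) with R(k) = B(k−1)f(k)/C(k) = (k + 1)/(k**2 + 3*k + 3).
s_(k+1) − s_k = 2*(k**2 + 3*k + 3)*factorial(k + 1) = t_k.
Σ_(k=2)^n t_k = s_(n+1) − s_(2) = (2*(n + 2)*factorial(n + 2)) − (36), i.e. 2*n*factorial(n + 2) + 4*factorial(n + 2) - 36.

S(n) = 2*n*factorial(n + 2) + 4*factorial(n + 2) - 36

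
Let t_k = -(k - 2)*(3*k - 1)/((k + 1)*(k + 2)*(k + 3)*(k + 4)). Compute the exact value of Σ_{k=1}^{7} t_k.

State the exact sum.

Σ = -91/1980

r(k) = (k - 1)*(k + 1)*(3*k + 2)/((k - 2)*(k + 5)*(3*k - 1)) after simplifying.
Take A(k)=k + 1, B(k)=k + 5, C(k)=k**2 - 7*k/3 + 2/3.
Key eq: (k + 1)·f(k+1) = (k + 4)·f(k) + (k**2 - 7*k/3 + 2/3).
deg f ≤ 3 (via 1,1,2).
Coefficient equations give f(k) = k*(k**2 - 3*k + 8)/9.
R(k) = B(k−1)·f(k)/C(k) = k*(k + 4)*(k**2 - 3*k + 8)/(3*(k - 2)*(3*k - 1)); s_k = R·t_k = k*(-k**2 + 3*k - 8)/(3*(k**3 + 6*k**2 + 11*k + 6)).
s_(k+1) − s_k = (-3*k**2 + 7*k - 2)/(k**4 + 10*k**3 + 35*k**2 + 50*k + 24) = t_k.
Telescoping: Σ = s_(8) − s_(1) = -64/495 − (-1/12) = -91/1980.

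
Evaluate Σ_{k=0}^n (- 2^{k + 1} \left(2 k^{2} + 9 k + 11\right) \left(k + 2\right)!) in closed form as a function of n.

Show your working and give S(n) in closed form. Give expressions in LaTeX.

The ratio is 2*(2*k**3 + 19*k**2 + 61*k + 66)/(2*k**2 + 9*k + 11).
A = 2*k + 6, B = 1, C = k**2 + 9*k/2 + 11/2.
Set up (2*k + 6)·f(k+1) − (1)·f(k) − (k**2 + 9*k/2 + 11/2) = 0.
d = 1 from the (1,0,2) case.
Match coefficients ⇒ f(k) = (k + 1)/2.
So s_k = (B(k−1)f/C)·t_k = ((k + 1)/(2*k**2 + 9*k + 11))·t_k = -2**(k + 1)*(k + 1)*factorial(k + 2).
s_(k+1) − s_k = -2**(k + 1)*(2*k**2 + 9*k + 11)*factorial(k + 2) = t_k.
Σ_(k=0)^n t_k = s_(n+1) − s_(0) = (-2**(n + 2)*(n + 2)*factorial(n + 3)) − (-4), i.e. -4*2**n*n*factorial(n + 3) - 8*2**n*factorial(n + 3) + 4.

S(n) = - 4 \cdot 2^{n} n \left(n + 3\right)! - 8 \cdot 2^{n} \left(n + 3\right)! + 4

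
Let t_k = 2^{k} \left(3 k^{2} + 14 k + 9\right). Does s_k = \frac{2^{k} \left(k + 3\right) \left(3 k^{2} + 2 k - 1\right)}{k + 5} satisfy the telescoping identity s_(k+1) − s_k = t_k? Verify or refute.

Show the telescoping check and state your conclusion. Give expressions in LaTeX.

Invalid: residual \frac{2^{k + 1} \left(- 3 k^{3} - 26 k^{2} - 77 k - 46\right)}{k^{2} + 11 k + 30} ≠ 0.

s_(k+1) = 2**(k + 1)*(k + 4)*(2*k + 3*(k + 1)**2 + 1)/(k + 6)
s_(k+1) − s_k = 2**k*(3*k**4 + 41*k**3 + 201*k**2 + 365*k + 178)/(k**2 + 11*k + 30)
(s_(k+1) − s_k) − t_k = 2**(k + 1)*(-3*k**3 - 26*k**2 - 77*k - 46)/(k**2 + 11*k + 30)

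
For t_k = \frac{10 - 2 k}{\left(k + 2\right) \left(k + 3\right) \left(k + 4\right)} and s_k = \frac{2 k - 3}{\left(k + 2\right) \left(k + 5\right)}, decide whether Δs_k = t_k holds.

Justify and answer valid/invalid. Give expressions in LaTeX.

Invalid: residual \frac{2 \left(4 k^{2} + 5 k - 62\right)}{k^{5} + 20 k^{4} + 155 k^{3} + 580 k^{2} + 1044 k + 720} ≠ 0.

s_(k+1) = (2*k - 1)/((k + 3)*(k + 6))
s_(k+1) − s_k = 2*(-k**2 + 2*k + 22)/(k**4 + 16*k**3 + 91*k**2 + 216*k + 180)
(s_(k+1) − s_k) − t_k = 2*(4*k**2 + 5*k - 62)/(k**5 + 20*k**4 + 155*k**3 + 580*k**2 + 1044*k + 720)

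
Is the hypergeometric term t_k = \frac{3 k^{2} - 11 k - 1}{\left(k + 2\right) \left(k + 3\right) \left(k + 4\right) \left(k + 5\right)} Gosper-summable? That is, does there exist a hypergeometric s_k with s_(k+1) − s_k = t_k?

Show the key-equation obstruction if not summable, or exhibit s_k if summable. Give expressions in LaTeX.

r(k) = (k + 2)*(11*k - 3*(k + 1)**2 + 12)/((k + 6)*(-3*k**2 + 11*k + 1)) after simplifying.
So A=k + 2 and B=k + 6, with C=k**2 - 11*k/3 - 1/3.
Need (k + 2)·f(k+1) − (k + 5)·f(k) = k**2 - 11*k/3 - 1/3.
Degrees (1,1,2) ⇒ d ≤ 3.
A polynomial solution: f(k) = k*(k**2 - 15*k + 10)/24.
R(k) = B(k−1)·f(k)/C(k) = k*(k + 5)*(k**2 - 15*k + 10)/(8*(3*k**2 - 11*k - 1)); s_k = R·t_k = k*(k**2 - 15*k + 10)/(8*(k + 2)*(k + 3)*(k + 4)).
Δs = (3*k**2 - 11*k - 1)/(k**4 + 14*k**3 + 71*k**2 + 154*k + 120), as required.

Yes. s_k = \frac{k \left(k^{2} - 15 k + 10\right)}{8 \left(k + 2\right) \left(k + 3\right) \left(k + 4\right)}.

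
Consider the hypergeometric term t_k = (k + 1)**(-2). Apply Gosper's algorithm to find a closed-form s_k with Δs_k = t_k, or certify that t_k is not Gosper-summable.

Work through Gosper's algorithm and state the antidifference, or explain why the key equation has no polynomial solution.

none — t_k is not Gosper-summable

t_(k+1)/t_k = (k + 1)**2/(k + 2)**2.
Take A(k)=k**2 + 2*k + 1, B(k)=k**2 + 4*k + 4, C(k)=1.
f must satisfy (k**2 + 2*k + 1)·f(k+1) − (k**2 + 2*k + 1)·f(k) = 1.
Degrees (2,2,0) ⇒ d ≤ 0.
f = c0 ⇒ A·f(k+1) − B(k−1)·f(k) − C = -1. The system {-1 = 0} is inconsistent; no antidifference.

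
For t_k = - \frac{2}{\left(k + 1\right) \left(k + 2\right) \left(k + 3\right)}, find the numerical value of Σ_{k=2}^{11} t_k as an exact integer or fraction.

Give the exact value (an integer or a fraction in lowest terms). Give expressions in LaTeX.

Σ = -85/1092

t_(k+1)/t_k = (k + 1)/(k + 4).
A = k + 1, B = k + 4, C = 1.
Key eq: (k + 1)·f(k+1) = (k + 3)·f(k) + (1).
Degrees (1,1,0) ⇒ d ≤ 2.
Coefficient equations give f(k) = k*(k + 3)/4.
Then R = B(k−1)f/C = k*(k + 3)**2/4, so s_k = R(k)·t_k = k*(-k - 3)/(2*(k + 1)*(k + 2)).
Δs = -2/(k**3 + 6*k**2 + 11*k + 6), as required.
Σ_(k=2)^(11) t_k = s_(12) − s_(2) = -45/91 − (-5/12) = -85/1092.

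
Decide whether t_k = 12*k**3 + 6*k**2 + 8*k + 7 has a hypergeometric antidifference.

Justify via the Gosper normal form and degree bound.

Yes. s_k = k*(3*k**3 - 4*k**2 + 4*k + 4).

r(k) = (12*k**3 + 42*k**2 + 56*k + 33)/(12*k**3 + 6*k**2 + 8*k + 7) after simplifying.
Factor: A=1; B=1; C=k**3 + k**2/2 + 2*k/3 + 7/12.
Solve (1)·f(k+1) − (1)·f(k) = k**3 + k**2/2 + 2*k/3 + 7/12.
d = 4 from the (0,0,3) case.
A polynomial solution: f(k) = k*(3*k**3 - 4*k**2 + 4*k + 4)/12.
So s_k = (B(k−1)f/C)·t_k = (k*(3*k**3 - 4*k**2 + 4*k + 4)/(12*k**3 + 6*k**2 + 8*k + 7))·t_k = k*(3*k**3 - 4*k**2 + 4*k + 4).
s_(k+1) − s_k = 12*k**3 + 6*k**2 + 8*k + 7 = t_k.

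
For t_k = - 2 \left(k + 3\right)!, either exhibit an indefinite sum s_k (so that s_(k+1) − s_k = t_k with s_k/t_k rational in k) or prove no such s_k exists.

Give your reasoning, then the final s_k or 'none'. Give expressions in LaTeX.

Ratio r(k) = k + 4.
A = k + 4, B = 1, C = 1.
Set up (k + 4)·f(k+1) − (1)·f(k) − (1) = 0.
Degrees (1,0,0) ⇒ d ≤ -1.
Bound -1 < 0, so the key equation has no polynomial solution.

none — t_k is not Gosper-summable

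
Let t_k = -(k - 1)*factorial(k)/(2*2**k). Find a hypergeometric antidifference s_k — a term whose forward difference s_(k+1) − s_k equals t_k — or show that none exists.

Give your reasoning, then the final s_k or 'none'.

Step 1: r(k) = k*(k + 1)/(2*(k - 1)).
Take A(k)=k/2 + 1/2, B(k)=1, C(k)=k - 1.
Solve (k/2 + 1/2)·f(k+1) − (1)·f(k) = k - 1.
From deg A=1, deg B=0, deg C=1: d=0.
Solve for f: f(k) = 2 (degree 0 ≤ 0).
Get s_k = R·t_k = -factorial(k)/2**k with R(k) = B(k−1)f(k)/C(k) = 2/(k - 1).
Δs = -(k - 1)*factorial(k)/(2*2**k), as required.

s_k = -factorial(k)/2**k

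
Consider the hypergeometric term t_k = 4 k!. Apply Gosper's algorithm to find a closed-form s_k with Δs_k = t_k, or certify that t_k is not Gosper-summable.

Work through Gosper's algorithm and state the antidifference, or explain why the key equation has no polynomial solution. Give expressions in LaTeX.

none — t_k is not Gosper-summable

t_(k+1)/t_k = k + 1.
Normal form (A,B,C) = (k + 1, 1, 1).
Solve (k + 1)·f(k+1) − (1)·f(k) = 1.
Bound: deg f ≤ -1.
Negative degree bound (-1): no f exists, t_k not Gosper-summable.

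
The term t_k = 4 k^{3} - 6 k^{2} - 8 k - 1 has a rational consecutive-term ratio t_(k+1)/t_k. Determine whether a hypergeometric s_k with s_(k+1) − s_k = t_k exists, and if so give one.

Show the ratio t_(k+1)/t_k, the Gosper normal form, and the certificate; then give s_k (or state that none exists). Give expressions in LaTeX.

s_k = k \left(k^{3} - 4 k^{2} + 2\right)

Step 1: r(k) = (4*k**3 + 6*k**2 - 8*k - 11)/(4*k**3 - 6*k**2 - 8*k - 1).
Normal form (A,B,C) = (1, 1, k**3 - 3*k**2/2 - 2*k - 1/4).
Set up (1)·f(k+1) − (1)·f(k) − (k**3 - 3*k**2/2 - 2*k - 1/4) = 0.
d = 4 from the (0,0,3) case.
Match coefficients ⇒ f(k) = k*(k**3 - 4*k**2 + 2)/4.
Get s_k = R·t_k = k*(k**3 - 4*k**2 + 2) with R(k) = B(k−1)f(k)/C(k) = k*(k**3 - 4*k**2 + 2)/(4*k**3 - 6*k**2 - 8*k - 1).
Verify: 4*k**3 - 6*k**2 - 8*k - 1 matches t_k.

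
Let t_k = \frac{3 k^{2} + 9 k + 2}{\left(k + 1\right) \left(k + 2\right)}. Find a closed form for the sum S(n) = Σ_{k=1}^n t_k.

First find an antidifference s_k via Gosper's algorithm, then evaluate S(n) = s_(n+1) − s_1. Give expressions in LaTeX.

S(n) = \frac{n \left(3 n + 4\right)}{n + 2}

The ratio is (k + 1)*(9*k + 3*(k + 1)**2 + 11)/((k + 3)*(3*k**2 + 9*k + 2)).
Gosper form: A/B · C(k+1)/C(k) with A=k + 1, B=k + 3, C=k**2 + 3*k + 2/3.
f must satisfy (k + 1)·f(k+1) − (k + 2)·f(k) = k**2 + 3*k + 2/3.
deg f ≤ 2 (via 1,1,2).
A polynomial solution: f(k) = k*(3*k - 1)/3.
So s_k = (B(k−1)f/C)·t_k = (k*(k + 2)*(3*k - 1)/(3*k**2 + 9*k + 2))·t_k = k*(3*k - 1)/(k + 1).
Verify: (3*k**2 + 9*k + 2)/(k**2 + 3*k + 2) matches t_k.
s_(n+1) = (3*n**2 + 5*n + 2)/(n + 2) and s_(1) = 1, so S(n) = n*(3*n + 4)/(n + 2).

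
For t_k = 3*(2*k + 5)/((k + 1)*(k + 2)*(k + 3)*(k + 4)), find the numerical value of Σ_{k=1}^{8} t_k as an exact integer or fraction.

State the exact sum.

Σ = 7/20

Ratio r(k) = (k + 1)*(2*k + 7)/((k + 5)*(2*k + 5)).
Factor: A=k + 1; B=k + 5; C=k + 5/2.
Set up (k + 1)·f(k+1) − (k + 4)·f(k) − (k + 5/2) = 0.
deg f ≤ 3 (via 1,1,1).
Solving with deg f ≤ 3: f(k) = k*(k + 2)*(k + 4)/6.
Get s_k = R·t_k = k*(k + 4)/(k**2 + 4*k + 3) with R(k) = B(k−1)f(k)/C(k) = k*(k + 2)*(k + 4)**2/(3*(2*k + 5)).
Verify: 3*(2*k + 5)/(k**4 + 10*k**3 + 35*k**2 + 50*k + 24) matches t_k.
Sum = s_(9) − s_(1); s_(9) = 39/40, s_(1) = 5/8 ⇒ 7/20.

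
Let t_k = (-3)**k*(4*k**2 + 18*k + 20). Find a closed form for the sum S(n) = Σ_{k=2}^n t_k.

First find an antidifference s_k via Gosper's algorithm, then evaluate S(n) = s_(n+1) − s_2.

The ratio is 3*(-2*k**2 - 13*k - 21)/(2*k**2 + 9*k + 10).
Gosper form: A/B · C(k+1)/C(k) with A=-3, B=1, C=k**2 + 9*k/2 + 5.
Set up (-3)·f(k+1) − (1)·f(k) − (k**2 + 9*k/2 + 5) = 0.
From deg A=0, deg B=0, deg C=2: d=2.
Coefficient equations give f(k) = -(k + 1)*(k + 2)/4.
Get s_k = R·t_k = (-3)**k*(-k**2 - 3*k - 2) with R(k) = B(k−1)f(k)/C(k) = -(k + 1)/(2*(2*k + 5)).
Check: Δs_k = (-3)**k*(4*k**2 + 18*k + 20). ✓
s_(n+1) = 3*(-3)**n*(n**2 + 5*n + 6) and s_(2) = -108, so S(n) = 3*(-3)**n*n**2 + 15*(-3)**n*n + 18*(-3)**n + 108.

S(n) = 3*(-3)**n*n**2 + 15*(-3)**n*n + 18*(-3)**n + 108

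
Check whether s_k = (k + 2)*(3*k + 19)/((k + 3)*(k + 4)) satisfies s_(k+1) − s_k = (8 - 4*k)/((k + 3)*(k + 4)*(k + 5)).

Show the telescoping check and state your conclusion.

s_(k+1) = (k + 3)*(3*k + 22)/((k + 4)*(k + 5))
s_(k+1) − s_k = 4*(2 - k)/(k**3 + 12*k**2 + 47*k + 60)
(s_(k+1) − s_k) − t_k = 0

Valid — Δs_k = t_k.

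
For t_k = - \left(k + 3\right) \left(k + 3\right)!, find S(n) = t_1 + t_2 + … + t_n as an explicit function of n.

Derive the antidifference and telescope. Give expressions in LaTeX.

S(n) = 24 - \left(n + 4\right)!

r(k) = (k + 4)**2/(k + 3) after simplifying.
A = k + 4, B = 1, C = k + 3.
Set up (k + 4)·f(k+1) − (1)·f(k) − (k + 3) = 0.
deg f ≤ 0 (via 1,0,1).
Match coefficients ⇒ f(k) = 1.
So s_k = (B(k−1)f/C)·t_k = (1/(k + 3))·t_k = -factorial(k + 3).
Verify: -(k + 3)*factorial(k + 3) matches t_k.
s_(n+1) = -factorial(n + 4) and s_(1) = -24, so S(n) = 24 - factorial(n + 4).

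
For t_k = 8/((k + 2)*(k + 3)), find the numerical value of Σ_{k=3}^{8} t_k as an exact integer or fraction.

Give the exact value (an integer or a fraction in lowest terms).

Compute t_(k+1)/t_k: get (k + 2)/(k + 4).
Gosper form: A/B · C(k+1)/C(k) with A=k + 2, B=k + 4, C=1.
Set up (k + 2)·f(k+1) − (k + 3)·f(k) − (1) = 0.
Degrees (1,1,0) ⇒ d ≤ 1.
Solve for f: f(k) = k/2 (degree 1 ≤ 1).
R(k) = B(k−1)·f(k)/C(k) = k*(k + 3)/2; s_k = R·t_k = 4*k/(k + 2).
Δs = 8/(k**2 + 5*k + 6), as required.
Evaluate s at k=9 and k=3: 36/11 and 12/5; difference 48/55.

Σ = 48/55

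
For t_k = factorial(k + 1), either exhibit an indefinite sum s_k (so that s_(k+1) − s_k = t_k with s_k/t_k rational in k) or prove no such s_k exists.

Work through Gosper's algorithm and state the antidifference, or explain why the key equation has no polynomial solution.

t_(k+1)/t_k = k + 2.
So A=k + 2 and B=1, with C=1.
Need (k + 2)·f(k+1) − (1)·f(k) = 1.
d = -1 from the (1,0,0) case.
deg f ≤ -1 is impossible — no certificate.

none (Gosper's algorithm certifies no s_k)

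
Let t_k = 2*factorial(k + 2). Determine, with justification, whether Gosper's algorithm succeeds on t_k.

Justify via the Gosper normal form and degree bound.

r(k) = k + 3 after simplifying.
Take A(k)=k + 3, B(k)=1, C(k)=1.
f must satisfy (k + 3)·f(k+1) − (1)·f(k) = 1.
From deg A=1, deg B=0, deg C=0: d=-1.
deg f ≤ -1 is impossible — no certificate.

No — negative degree bound, so no certificate f.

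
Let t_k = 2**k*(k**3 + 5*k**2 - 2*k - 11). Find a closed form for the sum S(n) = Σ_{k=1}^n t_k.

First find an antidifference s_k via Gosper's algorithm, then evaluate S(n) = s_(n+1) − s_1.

S(n) = 2*2**n*n**3 + 4*2**n*n**2 - 6*2**n*n - 14*2**n + 14

The ratio is 2*(k**3 + 8*k**2 + 11*k - 7)/(k**3 + 5*k**2 - 2*k - 11).
Normal form (A,B,C) = (2, 1, k**3 + 5*k**2 - 2*k - 11).
Key eq: (2)·f(k+1) = (1)·f(k) + (k**3 + 5*k**2 - 2*k - 11).
deg f ≤ 3 (via 0,0,3).
Solving with deg f ≤ 3: f(k) = k**3 - k**2 - 4*k - 3.
Get s_k = R·t_k = 2**k*(k**3 - k**2 - 4*k - 3) with R(k) = B(k−1)f(k)/C(k) = (k**3 - k**2 - 4*k - 3)/(k**3 + 5*k**2 - 2*k - 11).
Δs = 2**k*(k**3 + 5*k**2 - 2*k - 11), as required.
s_(n+1) = 2**(n + 1)*(n**3 + 2*n**2 - 3*n - 7) and s_(1) = -14, so S(n) = 2*2**n*n**3 + 4*2**n*n**2 - 6*2**n*n - 14*2**n + 14.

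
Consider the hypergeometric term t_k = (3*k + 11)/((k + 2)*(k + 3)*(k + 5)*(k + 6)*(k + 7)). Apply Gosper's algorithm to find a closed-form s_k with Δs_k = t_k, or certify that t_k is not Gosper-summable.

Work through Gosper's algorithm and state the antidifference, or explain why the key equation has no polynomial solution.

s_k = k*(k**2 + 13*k + 52)/(60*(k**3 + 13*k**2 + 52*k + 60))

r(k) = (k + 2)*(k + 5)*(3*k + 14)/((k + 4)*(k + 8)*(3*k + 11)) after simplifying.
Factor: A=k + 2; B=k + 8; C=k**2 + 23*k/3 + 44/3.
Key eq: (k + 2)·f(k+1) = (k + 7)·f(k) + (k**2 + 23*k/3 + 44/3).
Bound: deg f ≤ 5.
Match coefficients ⇒ f(k) = k*(k + 3)*(k + 4)*(k**2 + 13*k + 52)/180.
Then R = B(k−1)f/C = k*(k + 3)*(k + 7)*(k**2 + 13*k + 52)/(60*(3*k + 11)), so s_k = R(k)·t_k = k*(k**2 + 13*k + 52)/(60*(k**3 + 13*k**2 + 52*k + 60)).
Verify: (3*k + 11)/(k**5 + 23*k**4 + 203*k**3 + 853*k**2 + 1692*k + 1260) matches t_k.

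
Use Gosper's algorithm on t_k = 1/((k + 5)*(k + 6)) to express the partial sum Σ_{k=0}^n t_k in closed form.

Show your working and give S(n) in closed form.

S(n) = (n + 1)/(5*(n + 6))

Compute t_(k+1)/t_k: get (k + 5)/(k + 7).
A = k + 5, B = k + 7, C = 1.
Set up (k + 5)·f(k+1) − (k + 6)·f(k) − (1) = 0.
Degrees (1,1,0) ⇒ d ≤ 1.
Coefficient equations give f(k) = k/5.
So s_k = (B(k−1)f/C)·t_k = (k*(k + 6)/5)·t_k = k/(5*(k + 5)).
Δs = 1/(k**2 + 11*k + 30), as required.
Evaluate: s_(n+1) = (n + 1)/(5*(n + 6)); subtract s_(0) = 0 ⇒ S(n) = (n + 1)/(5*(n + 6)).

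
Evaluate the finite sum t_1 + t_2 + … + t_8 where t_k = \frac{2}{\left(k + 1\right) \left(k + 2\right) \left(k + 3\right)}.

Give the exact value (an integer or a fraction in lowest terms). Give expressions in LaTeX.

Compute t_(k+1)/t_k: get (k + 1)/(k + 4).
A = k + 1, B = k + 4, C = 1.
Solve (k + 1)·f(k+1) − (k + 3)·f(k) = 1.
Bound: deg f ≤ 2.
Solve for f: f(k) = k*(k + 3)/4 (degree 2 ≤ 2).
Certificate R = B(k−1)f/C = k*(k + 3)**2/4 gives s_k = k*(k + 3)/(2*(k + 1)*(k + 2)).
s_(k+1) − s_k = 2/(k**3 + 6*k**2 + 11*k + 6) = t_k.
Sum = s_(9) − s_(1); s_(9) = 27/55, s_(1) = 1/3 ⇒ 26/165.

Σ = 26/165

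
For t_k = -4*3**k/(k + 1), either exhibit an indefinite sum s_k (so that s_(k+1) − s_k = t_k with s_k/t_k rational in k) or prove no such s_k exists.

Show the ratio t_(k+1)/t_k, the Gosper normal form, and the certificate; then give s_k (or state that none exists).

Step 1: r(k) = 3*(k + 1)/(k + 2).
Normal form (A,B,C) = (3*k + 3, k + 2, 1).
Need (3*k + 3)·f(k+1) − (k + 1)·f(k) = 1.
deg f ≤ -1 (via 1,1,0).
Negative degree bound (-1): no f exists, t_k not Gosper-summable.

none — t_k is not Gosper-summable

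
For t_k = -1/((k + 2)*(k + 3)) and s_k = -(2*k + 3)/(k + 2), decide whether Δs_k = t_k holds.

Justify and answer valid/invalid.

s_(k+1) = (-2*k - 5)/(k + 3)
s_(k+1) − s_k = -1/(k**2 + 5*k + 6)
(s_(k+1) − s_k) − t_k = 0

valid (s_(k+1) − s_k reduces to t_k)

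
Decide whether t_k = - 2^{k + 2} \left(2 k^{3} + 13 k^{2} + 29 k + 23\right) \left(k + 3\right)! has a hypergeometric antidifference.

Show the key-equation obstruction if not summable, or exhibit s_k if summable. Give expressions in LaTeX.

The ratio is 2*(2*k**4 + 27*k**3 + 137*k**2 + 311*k + 268)/(2*k**3 + 13*k**2 + 29*k + 23).
Factor: A=2*k + 8; B=1; C=k**3 + 13*k**2/2 + 29*k/2 + 23/2.
Set up (2*k + 8)·f(k+1) − (1)·f(k) − (k**3 + 13*k**2/2 + 29*k/2 + 23/2) = 0.
d = 2 from the (1,0,3) case.
Solve for f: f(k) = (k**2 + k + 1)/2 (degree 2 ≤ 2).
Get s_k = R·t_k = -2**(k + 2)*(k**2 + k + 1)*factorial(k + 3) with R(k) = B(k−1)f(k)/C(k) = (k**2 + k + 1)/(2*k**3 + 13*k**2 + 29*k + 23).
Verify: -2**(k + 2)*(2*k**3 + 13*k**2 + 29*k + 23)*factorial(k + 3) matches t_k.

Yes. s_k = - 2^{k + 2} \left(k^{2} + k + 1\right) \left(k + 3\right)!.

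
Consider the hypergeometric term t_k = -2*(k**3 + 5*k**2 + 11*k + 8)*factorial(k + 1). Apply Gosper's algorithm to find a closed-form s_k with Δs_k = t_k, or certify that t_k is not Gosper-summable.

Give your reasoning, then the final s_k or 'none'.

s_k = -2*(k**2 + 2*k + 2)*factorial(k + 1)

r(k) = (k**4 + 10*k**3 + 40*k**2 + 73*k + 50)/(k**3 + 5*k**2 + 11*k + 8) after simplifying.
Normal form (A,B,C) = (k + 2, 1, k**3 + 5*k**2 + 11*k + 8).
f must satisfy (k + 2)·f(k+1) − (1)·f(k) = k**3 + 5*k**2 + 11*k + 8.
From deg A=1, deg B=0, deg C=3: d=2.
Solve for f: f(k) = k**2 + 2*k + 2 (degree 2 ≤ 2).
Get s_k = R·t_k = -2*(k**2 + 2*k + 2)*factorial(k + 1) with R(k) = B(k−1)f(k)/C(k) = (k**2 + 2*k + 2)/(k**3 + 5*k**2 + 11*k + 8).
s_(k+1) − s_k = -2*(k**3 + 5*k**2 + 11*k + 8)*factorial(k + 1) = t_k.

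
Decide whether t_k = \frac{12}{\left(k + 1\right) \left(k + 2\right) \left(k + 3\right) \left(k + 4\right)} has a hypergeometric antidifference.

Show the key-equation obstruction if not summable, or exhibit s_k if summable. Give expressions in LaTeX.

t_(k+1)/t_k = (k + 1)/(k + 5).
Gosper form: A/B · C(k+1)/C(k) with A=k + 1, B=k + 5, C=1.
Key eq: (k + 1)·f(k+1) = (k + 4)·f(k) + (1).
Bound: deg f ≤ 3.
Match coefficients ⇒ f(k) = k*(k**2 + 6*k + 11)/18.
Then R = B(k−1)f/C = k*(k + 4)*(k**2 + 6*k + 11)/18, so s_k = R(k)·t_k = 2*k*(k**2 + 6*k + 11)/(3*(k + 1)*(k + 2)*(k + 3)).
s_(k+1) − s_k = 12/(k**4 + 10*k**3 + 35*k**2 + 50*k + 24) = t_k.

Yes. s_k = \frac{2 k \left(k^{2} + 6 k + 11\right)}{3 \left(k + 1\right) \left(k + 2\right) \left(k + 3\right)}.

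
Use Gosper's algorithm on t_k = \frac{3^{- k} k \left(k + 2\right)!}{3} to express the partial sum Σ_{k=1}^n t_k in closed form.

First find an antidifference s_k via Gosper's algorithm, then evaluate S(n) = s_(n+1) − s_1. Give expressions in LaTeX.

S(n) = -2 + \frac{3^{- n} \left(n + 3\right)!}{3}

Compute t_(k+1)/t_k: get (k + 1)*(k + 3)/(3*k).
So A=k/3 + 1 and B=1, with C=k.
Solve (k/3 + 1)·f(k+1) − (1)·f(k) = k.
deg f ≤ 0 (via 1,0,1).
A polynomial solution: f(k) = 3.
Certificate R = B(k−1)f/C = 3/k gives s_k = factorial(k + 2)/3**k.
Δs = k*factorial(k + 2)/(3*3**k), as required.
Evaluate: s_(n+1) = 3**(-n - 1)*factorial(n + 3); subtract s_(1) = 2 ⇒ S(n) = -2 + factorial(n + 3)/(3*3**n).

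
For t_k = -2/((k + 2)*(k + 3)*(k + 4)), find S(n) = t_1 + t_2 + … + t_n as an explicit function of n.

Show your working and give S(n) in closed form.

S(n) = n*(-n - 7)/(12*(n**2 + 7*n + 12))

Ratio r(k) = (k + 2)/(k + 5).
So A=k + 2 and B=k + 5, with C=1.
f must satisfy (k + 2)·f(k+1) − (k + 4)·f(k) = 1.
Bound: deg f ≤ 2.
Coefficient equations give f(k) = k*(k + 5)/12.
Get s_k = R·t_k = k*(-k - 5)/(6*(k + 2)*(k + 3)) with R(k) = B(k−1)f(k)/C(k) = k*(k + 4)*(k + 5)/12.
Δs = -2/(k**3 + 9*k**2 + 26*k + 24), as required.
s_(n+1) = (-n**2 - 7*n - 6)/(6*(n**2 + 7*n + 12)) and s_(1) = -1/12, so S(n) = n*(-n - 7)/(12*(n**2 + 7*n + 12)).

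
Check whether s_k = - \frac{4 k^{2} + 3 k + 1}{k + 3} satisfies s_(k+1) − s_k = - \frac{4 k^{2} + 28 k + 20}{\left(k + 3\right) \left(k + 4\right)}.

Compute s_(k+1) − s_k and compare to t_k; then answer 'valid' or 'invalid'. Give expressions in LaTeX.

s_(k+1) = (-4*k**2 - 11*k - 8)/(k + 4)
s_(k+1) − s_k = 4*(-k**2 - 7*k - 5)/(k**2 + 7*k + 12)
(s_(k+1) − s_k) − t_k = 0

valid (s_(k+1) − s_k reduces to t_k)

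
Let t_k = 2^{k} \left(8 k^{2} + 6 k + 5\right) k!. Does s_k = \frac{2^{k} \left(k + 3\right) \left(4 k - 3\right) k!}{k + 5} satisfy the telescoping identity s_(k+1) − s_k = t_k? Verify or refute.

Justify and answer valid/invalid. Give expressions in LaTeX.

s_(k+1) = 2**(k + 1)*(k + 4)*(4*k + 1)*factorial(k + 1)/(k + 6)
s_(k+1) − s_k = 2**k*(8*k**4 + 78*k**3 + 219*k**2 + 173*k + 94)*factorial(k)/((k + 5)*(k + 6))
(s_(k+1) − s_k) − t_k = -2**(k + 1)*(8*k**3 + 46*k**2 + 31*k + 28)*factorial(k)/((k + 5)*(k + 6))

Invalid: residual - \frac{2^{k + 1} \left(8 k^{3} + 46 k^{2} + 31 k + 28\right) k!}{\left(k + 5\right) \left(k + 6\right)} ≠ 0.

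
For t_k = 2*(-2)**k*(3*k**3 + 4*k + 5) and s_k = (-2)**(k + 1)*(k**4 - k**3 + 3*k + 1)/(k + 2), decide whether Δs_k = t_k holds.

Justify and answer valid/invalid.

s_(k+1) = (-2)**(k + 2)*(3*k + (k + 1)**4 - (k + 1)**3 + 4)/(k + 3)
s_(k+1) − s_k = 2*(-2)**k*(3*k**5 + 12*k**4 + 15*k**3 + 23*k**2 + 34*k + 19)/(k**2 + 5*k + 6)
(s_(k+1) − s_k) − t_k = (-2)**(k + 1)*(3*k**4 + 7*k**3 + 2*k**2 + 15*k + 11)/(k**2 + 5*k + 6)

Invalid: residual (-2)**(k + 1)*(3*k**4 + 7*k**3 + 2*k**2 + 15*k + 11)/(k**2 + 5*k + 6) ≠ 0.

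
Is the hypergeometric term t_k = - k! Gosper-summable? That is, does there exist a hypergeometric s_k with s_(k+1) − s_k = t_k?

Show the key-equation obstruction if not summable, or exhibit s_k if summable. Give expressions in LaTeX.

No — negative degree bound, so no certificate f.

The ratio is k + 1.
Gosper form: A/B · C(k+1)/C(k) with A=k + 1, B=1, C=1.
Key eq: (k + 1)·f(k+1) = (1)·f(k) + (1).
Degrees (1,0,0) ⇒ d ≤ -1.
Bound -1 < 0, so the key equation has no polynomial solution.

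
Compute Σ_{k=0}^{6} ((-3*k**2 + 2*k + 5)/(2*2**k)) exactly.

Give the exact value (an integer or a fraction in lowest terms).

Σ = -79/128

Step 1: r(k) = (3*k**2 + 4*k - 4)/(2*(3*k**2 - 2*k - 5)).
Gosper form: A/B · C(k+1)/C(k) with A=1/2, B=1, C=k**2 - 2*k/3 - 5/3.
Solve (1/2)·f(k+1) − (1)·f(k) = k**2 - 2*k/3 - 5/3.
From deg A=0, deg B=0, deg C=2: d=2.
Coefficient equations give f(k) = -2*(3*k**2 + 4*k + 2)/3.
Then R = B(k−1)f/C = -2*(3*k**2 + 4*k + 2)/((k + 1)*(3*k - 5)), so s_k = R(k)·t_k = (3*k**2 + 4*k + 2)/2**k.
Verify: (-3*k**2 + 2*k + 5)/(2*2**k) matches t_k.
Telescoping: Σ = s_(7) − s_(0) = 177/128 − (2) = -79/128.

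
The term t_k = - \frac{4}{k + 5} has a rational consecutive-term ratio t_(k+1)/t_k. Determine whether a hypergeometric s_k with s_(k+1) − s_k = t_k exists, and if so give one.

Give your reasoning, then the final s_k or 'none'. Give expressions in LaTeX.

r(k) = (k + 5)/(k + 6) after simplifying.
So A=k + 5 and B=k + 6, with C=1.
f must satisfy (k + 5)·f(k+1) − (k + 5)·f(k) = 1.
Degrees (1,1,0) ⇒ d ≤ 0.
Put f(k) = c0: A·f(k+1) − B(k−1)·f(k) − C = -1; need -1 = 0 — inconsistent ⇒ no f, not summable.

none — t_k is not Gosper-summable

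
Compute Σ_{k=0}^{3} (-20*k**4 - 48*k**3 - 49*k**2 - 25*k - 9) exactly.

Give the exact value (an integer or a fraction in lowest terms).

Σ = -4560

The ratio is (20*k**4 + 128*k**3 + 313*k**2 + 347*k + 151)/(20*k**4 + 48*k**3 + 49*k**2 + 25*k + 9).
Take A(k)=1, B(k)=1, C(k)=k**4 + 12*k**3/5 + 49*k**2/20 + 5*k/4 + 9/20.
Solve (1)·f(k+1) − (1)·f(k) = k**4 + 12*k**3/5 + 49*k**2/20 + 5*k/4 + 9/20.
From deg A=0, deg B=0, deg C=4: d=5.
A polynomial solution: f(k) = k*(4*k**4 + 2*k**3 - k**2 + 4)/20.
R(k) = B(k−1)·f(k)/C(k) = k*(4*k**4 + 2*k**3 - k**2 + 4)/(20*k**4 + 48*k**3 + 49*k**2 + 25*k + 9); s_k = R·t_k = k*(-4*k**4 - 2*k**3 + k**2 - 4).
Verify: -20*k**4 - 48*k**3 - 49*k**2 - 25*k - 9 matches t_k.
Sum = s_(4) − s_(0); s_(4) = -4560, s_(0) = 0 ⇒ -4560.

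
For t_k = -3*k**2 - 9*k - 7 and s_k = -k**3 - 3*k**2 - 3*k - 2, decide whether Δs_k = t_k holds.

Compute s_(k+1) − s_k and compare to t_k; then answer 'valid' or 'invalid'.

s_(k+1) = -k**3 - 6*k**2 - 12*k - 9
s_(k+1) − s_k = -3*k**2 - 9*k - 7
(s_(k+1) − s_k) − t_k = 0

Valid — Δs_k = t_k.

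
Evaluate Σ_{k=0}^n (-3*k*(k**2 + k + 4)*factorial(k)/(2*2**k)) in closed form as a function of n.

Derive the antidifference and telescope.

Ratio r(k) = (k + 1)**2*(k + (k + 1)**2 + 5)/(2*k*(k**2 + k + 4)).
Take A(k)=k/2 + 1/2, B(k)=1, C(k)=k**3 + k**2 + 4*k.
Need (k/2 + 1/2)·f(k+1) − (1)·f(k) = k**3 + k**2 + 4*k.
d = 2 from the (1,0,3) case.
Solving with deg f ≤ 2: f(k) = 2*(k**2 + 1).
Then R = B(k−1)f/C = 2*(k**2 + 1)/(k*(k**2 + k + 4)), so s_k = R(k)·t_k = -3*(k**2 + 1)*factorial(k)/2**k.
Verify: -3*k*(k**2 + k + 4)*factorial(k)/(2*2**k) matches t_k.
Telescope: S(n) = s_(n+1) − s_(0) = -3*2**(-n - 1)*(n**2 + 2*n + 2)*factorial(n + 1) − (-3) = (6*2**n - 3*n**3*factorial(n) - 9*n**2*factorial(n) - 12*n*factorial(n) - 6*factorial(n))/(2*2**n).

S(n) = (6*2**n - 3*n**3*factorial(n) - 9*n**2*factorial(n) - 12*n*factorial(n) - 6*factorial(n))/(2*2**n)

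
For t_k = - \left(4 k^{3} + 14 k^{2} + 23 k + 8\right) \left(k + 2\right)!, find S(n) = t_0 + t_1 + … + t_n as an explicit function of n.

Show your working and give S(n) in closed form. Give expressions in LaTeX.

S(n) = - 4 n^{2} \left(n + 3\right)! - 6 n \left(n + 3\right)! - 3 \left(n + 3\right)! + 2

Ratio r(k) = (4*k**4 + 38*k**3 + 141*k**2 + 238*k + 147)/(4*k**3 + 14*k**2 + 23*k + 8).
Factor: A=k + 3; B=1; C=k**3 + 7*k**2/2 + 23*k/4 + 2.
Key eq: (k + 3)·f(k+1) = (1)·f(k) + (k**3 + 7*k**2/2 + 23*k/4 + 2).
Degrees (1,0,3) ⇒ d ≤ 2.
Solving with deg f ≤ 2: f(k) = (4*k**2 - 2*k + 1)/4.
Certificate R = B(k−1)f/C = (4*k**2 - 2*k + 1)/(4*k**3 + 14*k**2 + 23*k + 8) gives s_k = -(4*k**2 - 2*k + 1)*factorial(k + 2).
Δs = -(4*k**3 + 14*k**2 + 23*k + 8)*factorial(k + 2), as required.
Σ_(k=0)^n t_k = s_(n+1) − s_(0) = (-(4*n**2 + 6*n + 3)*factorial(n + 3)) − (-2), i.e. -4*n**2*factorial(n + 3) - 6*n*factorial(n + 3) - 3*factorial(n + 3) + 2.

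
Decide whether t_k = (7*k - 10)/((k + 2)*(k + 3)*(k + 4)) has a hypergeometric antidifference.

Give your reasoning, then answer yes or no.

t_(k+1)/t_k = (k + 2)*(7*k - 3)/((k + 5)*(7*k - 10)).
Gosper form: A/B · C(k+1)/C(k) with A=k + 2, B=k + 5, C=k - 10/7.
f must satisfy (k + 2)·f(k+1) − (k + 4)·f(k) = k - 10/7.
Bound: deg f ≤ 2.
Solving with deg f ≤ 2: f(k) = k*(k - 16)/21.
So s_k = (B(k−1)f/C)·t_k = (k*(k - 16)*(k + 4)/(3*(7*k - 10)))·t_k = k*(k - 16)/(3*(k + 2)*(k + 3)).
Verify: (7*k - 10)/(k**3 + 9*k**2 + 26*k + 24) matches t_k.

Yes. s_k = k*(k - 16)/(3*(k + 2)*(k + 3)).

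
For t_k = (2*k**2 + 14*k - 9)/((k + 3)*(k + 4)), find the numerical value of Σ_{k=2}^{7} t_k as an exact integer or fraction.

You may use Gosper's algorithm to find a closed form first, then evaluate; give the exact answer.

Σ = 42/5

Step 1: r(k) = (k + 3)*(14*k + 2*(k + 1)**2 + 5)/((k + 5)*(2*k**2 + 14*k - 9)).
Factor: A=k + 3; B=k + 5; C=k**2 + 7*k - 9/2.
Set up (k + 3)·f(k+1) − (k + 4)·f(k) − (k**2 + 7*k - 9/2) = 0.
Bound: deg f ≤ 2.
Coefficient equations give f(k) = k*(2*k - 5)/2.
So s_k = (B(k−1)f/C)·t_k = (k*(k + 4)*(2*k - 5)/(2*k**2 + 14*k - 9))·t_k = k*(2*k - 5)/(k + 3).
Verify: (2*k**2 + 14*k - 9)/(k**2 + 7*k + 12) matches t_k.
Telescoping: Σ = s_(8) − s_(2) = 8 − (-2/5) = 42/5.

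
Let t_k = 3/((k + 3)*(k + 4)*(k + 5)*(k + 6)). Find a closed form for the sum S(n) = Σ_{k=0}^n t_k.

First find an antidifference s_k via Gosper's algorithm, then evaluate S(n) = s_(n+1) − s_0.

t_(k+1)/t_k = (k + 3)/(k + 7).
Normal form (A,B,C) = (k + 3, k + 7, 1).
Need (k + 3)·f(k+1) − (k + 6)·f(k) = 1.
Degrees (1,1,0) ⇒ d ≤ 3.
Coefficient equations give f(k) = k*(k**2 + 12*k + 47)/180.
R(k) = B(k−1)·f(k)/C(k) = k*(k + 6)*(k**2 + 12*k + 47)/180; s_k = R·t_k = k*(k**2 + 12*k + 47)/(60*(k + 3)*(k + 4)*(k + 5)).
Verify: 3/(k**4 + 18*k**3 + 119*k**2 + 342*k + 360) matches t_k.
Telescope: S(n) = s_(n+1) − s_(0) = (n**3 + 15*n**2 + 74*n + 60)/(60*(n**3 + 15*n**2 + 74*n + 120)) − (0) = (n**3 + 15*n**2 + 74*n + 60)/(60*(n**3 + 15*n**2 + 74*n + 120)).

S(n) = (n**3 + 15*n**2 + 74*n + 60)/(60*(n**3 + 15*n**2 + 74*n + 120))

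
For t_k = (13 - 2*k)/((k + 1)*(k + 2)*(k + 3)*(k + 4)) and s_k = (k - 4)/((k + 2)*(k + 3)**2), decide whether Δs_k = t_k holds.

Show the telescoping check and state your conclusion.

Invalid: residual 2*(3*k**2 - 7*k - 55)/(k**6 + 17*k**5 + 117*k**4 + 415*k**3 + 794*k**2 + 768*k + 288) ≠ 0.

s_(k+1) = (k - 3)/((k + 3)*(k + 4)**2)
s_(k+1) − s_k = ((4 - k)*(k + 4)**2 + (k - 3)*(k + 2)*(k + 3))/((k + 2)*(k + 3)**2*(k + 4)**2)
(s_(k+1) − s_k) − t_k = 2*(3*k**2 - 7*k - 55)/(k**6 + 17*k**5 + 117*k**4 + 415*k**3 + 794*k**2 + 768*k + 288)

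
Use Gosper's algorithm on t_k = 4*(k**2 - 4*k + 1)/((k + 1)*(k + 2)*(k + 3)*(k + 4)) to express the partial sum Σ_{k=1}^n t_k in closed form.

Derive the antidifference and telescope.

Step 1: r(k) = (k**3 - k**2 - 4*k - 2)/(k**3 + k**2 - 19*k + 5).
Gosper form: A/B · C(k+1)/C(k) with A=k + 1, B=k + 5, C=k**2 - 4*k + 1.
Solve (k + 1)·f(k+1) − (k + 4)·f(k) = k**2 - 4*k + 1.
Degrees (1,1,2) ⇒ d ≤ 3.
Solving with deg f ≤ 3: f(k) = k*(k**2 - 6*k + 17)/12.
Get s_k = R·t_k = k*(k**2 - 6*k + 17)/(3*(k + 1)*(k + 2)*(k + 3)) with R(k) = B(k−1)f(k)/C(k) = k*(k + 4)*(k**2 - 6*k + 17)/(12*(k**2 - 4*k + 1)).
Verify: 4*(k**2 - 4*k + 1)/(k**4 + 10*k**3 + 35*k**2 + 50*k + 24) matches t_k.
Telescope: S(n) = s_(n+1) − s_(1) = (n**3 - 3*n**2 + 8*n + 12)/(3*(n**3 + 9*n**2 + 26*n + 24)) − (1/6) = n*(n**2 - 15*n - 10)/(6*(n**3 + 9*n**2 + 26*n + 24)).

S(n) = n*(n**2 - 15*n - 10)/(6*(n**3 + 9*n**2 + 26*n + 24))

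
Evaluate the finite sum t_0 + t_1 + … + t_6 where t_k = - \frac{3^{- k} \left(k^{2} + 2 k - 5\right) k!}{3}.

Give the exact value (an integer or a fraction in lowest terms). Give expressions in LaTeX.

Σ = -4871/243

t_(k+1)/t_k = (k + 1)*(2*k + (k + 1)**2 - 3)/(3*(k**2 + 2*k - 5)).
Gosper form: A/B · C(k+1)/C(k) with A=k/3 + 1/3, B=1, C=k**2 + 2*k - 5.
Key eq: (k/3 + 1/3)·f(k+1) = (1)·f(k) + (k**2 + 2*k - 5).
d = 1 from the (1,0,2) case.
A polynomial solution: f(k) = 3*(k + 3).
Get s_k = R·t_k = -(k + 3)*factorial(k)/3**k with R(k) = B(k−1)f(k)/C(k) = 3*(k + 3)/(k**2 + 2*k - 5).
Check: Δs_k = -(k**2 + 2*k - 5)*factorial(k)/(3*3**k). ✓
Σ_(k=0)^(6) t_k = s_(7) − s_(0) = -5600/243 − (-3) = -4871/243.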